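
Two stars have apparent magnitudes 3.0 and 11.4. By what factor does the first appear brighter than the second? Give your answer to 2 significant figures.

2300

Δm = 3.0 − (11.4) = -8.4
Flux ratio = 10^(−0.4 Δm) = 10^(−0.4 × -8.4) = 10^3.360 = 2291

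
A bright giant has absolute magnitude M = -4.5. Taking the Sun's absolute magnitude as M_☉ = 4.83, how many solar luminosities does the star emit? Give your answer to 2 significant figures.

L/L_☉ ≈ 5400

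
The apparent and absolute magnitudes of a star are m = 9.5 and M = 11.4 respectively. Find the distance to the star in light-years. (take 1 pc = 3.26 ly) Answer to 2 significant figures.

d ≈ 14 ly

μ = m − M = -1.900
m − M = 5 log₁₀ d − 5
log₁₀ d = (m − M)/5 + 1 = 0.6200
d = 10^0.6200 = 4.169 pc
= 13.59 ly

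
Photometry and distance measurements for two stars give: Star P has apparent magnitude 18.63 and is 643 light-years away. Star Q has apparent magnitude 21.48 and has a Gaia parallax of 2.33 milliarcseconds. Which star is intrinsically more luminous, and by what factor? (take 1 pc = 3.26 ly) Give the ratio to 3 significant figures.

Star P: d = 643 ly / 3.26 = 197.2 pc
Star P: M = m − 5 log₁₀ d + 5 = 18.63 − 5·2.2950 + 5 = 12.155
Star Q: p = 2.33 mas = 2.33×10^-3″ → d = 1/p = 429.2 pc
Star Q: M = m − 5 log₁₀ d + 5 = 21.48 − 5·2.6326 + 5 = 13.317
ΔM = M_P − M_Q = 12.155 − (13.317) = -1.162; smaller M is more luminous → Star P.
L ratio = 10^(0.4 |ΔM|) = 10^0.465 = 2.915

Star P is more luminous, by a factor of 2.92.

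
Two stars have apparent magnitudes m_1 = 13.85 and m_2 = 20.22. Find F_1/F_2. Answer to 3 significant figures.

Magnitude difference = -6.37
Flux ratio = 10^(−0.4 Δm) = 10^(−0.4 × -6.37) = 10^2.548 = 353.2

F_1/F_2 ≈ 353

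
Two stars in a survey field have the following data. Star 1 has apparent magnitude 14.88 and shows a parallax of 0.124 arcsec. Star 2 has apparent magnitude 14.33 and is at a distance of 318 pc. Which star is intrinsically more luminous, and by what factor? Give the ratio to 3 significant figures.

Star 1: d = 1/p = 1/0.124″ = 8.065 pc
Star 1: M = m − 5 log₁₀ d + 5 = 14.88 − 5·0.9066 + 5 = 15.347
Star 2: M = m − 5 log₁₀ d + 5 = 14.33 − 5·2.5024 + 5 = 6.818
ΔM = M_1 − M_2 = 15.347 − (6.818) = 8.529; smaller M is more luminous → Star 2.
L ratio = 10^(0.4 |ΔM|) = 10^3.412 = 2580

Star 2 is more luminous, by a factor of 2580.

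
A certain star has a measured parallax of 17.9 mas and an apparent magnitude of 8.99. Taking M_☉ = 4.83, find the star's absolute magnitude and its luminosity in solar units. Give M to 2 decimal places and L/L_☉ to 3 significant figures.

M ≈ 5.25; L/L_☉ ≈ 0.677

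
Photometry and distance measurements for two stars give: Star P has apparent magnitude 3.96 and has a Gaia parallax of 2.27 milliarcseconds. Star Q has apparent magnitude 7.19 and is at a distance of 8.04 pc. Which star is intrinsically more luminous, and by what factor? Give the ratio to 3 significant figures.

Star P: p = 2.27 mas = 2.27×10^-3″ → d = 1/p = 440.5 pc
Star P: M = m − 5 log₁₀ d + 5 = 3.96 − 5·2.6440 + 5 = -4.260
Star Q: M = m − 5 log₁₀ d + 5 = 7.19 − 5·0.9053 + 5 = 7.664
ΔM = M_P − M_Q = -4.260 − (7.664) = -11.924; smaller M is more luminous → Star P.
L ratio = 10^(0.4 |ΔM|) = 10^4.769 = 58810

Star P is more luminous, by a factor of 58800.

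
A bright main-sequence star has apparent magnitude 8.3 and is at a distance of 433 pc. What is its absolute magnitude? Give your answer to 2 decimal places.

M ≈ 0.12

5 log₁₀(d/10 pc) = 5 log₁₀(433.0) − 5 = 8.182
M = m − 5 log₁₀(d/10) = 8.3 − 8.182 = 0.118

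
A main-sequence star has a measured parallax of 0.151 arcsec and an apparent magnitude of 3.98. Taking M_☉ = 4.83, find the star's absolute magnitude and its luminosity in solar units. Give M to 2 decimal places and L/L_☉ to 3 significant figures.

M ≈ 4.87; L/L_☉ ≈ 0.960

d = 1/p = 1/0.151″ = 6.623 pc
M = m − 5 log₁₀ d + 5 = 3.98 − 5·0.8210 + 5 = 4.875
M − M_☉ = 4.875 − 4.83 = 0.045
L/L_☉ = 10^(−0.4 × 0.045) = 0.9595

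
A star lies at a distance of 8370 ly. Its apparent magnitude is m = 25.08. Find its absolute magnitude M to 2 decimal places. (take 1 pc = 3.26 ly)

M ≈ 13.03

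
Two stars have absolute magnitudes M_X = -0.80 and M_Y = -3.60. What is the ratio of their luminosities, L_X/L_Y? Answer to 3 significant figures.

L_X/L_Y ≈ 0.0759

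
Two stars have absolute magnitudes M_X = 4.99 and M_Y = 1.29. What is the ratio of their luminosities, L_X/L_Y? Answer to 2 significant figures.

ΔM = M_X − M_Y = 3.70
L_X/L_Y = 10^(−0.4 ΔM) = 10^-1.480 = 0.03311

L_X/L_Y ≈ 0.033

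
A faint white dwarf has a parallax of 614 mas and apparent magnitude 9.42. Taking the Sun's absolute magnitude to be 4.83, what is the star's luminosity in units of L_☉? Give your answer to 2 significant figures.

L/L_☉ ≈ 3.9×10^-4

d = 1/p = 1000/614 mas = 1.629 pc
M = m − 5 log₁₀ d + 5 = 9.42 − 5·0.2118 + 5 = 13.361
M − M_☉ = 13.361 − 4.83 = 8.531
L/L_☉ = 10^(−0.4 × 8.531) = 3.870×10^-4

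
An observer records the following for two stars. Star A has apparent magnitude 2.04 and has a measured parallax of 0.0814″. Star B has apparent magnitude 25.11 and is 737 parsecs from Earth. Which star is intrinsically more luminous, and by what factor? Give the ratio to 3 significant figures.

Star A: d = 1/p = 1/0.0814″ = 12.29 pc
Star A: M = m − 5 log₁₀ d + 5 = 2.04 − 5·1.0894 + 5 = 1.593
Star B: M = m − 5 log₁₀ d + 5 = 25.11 − 5·2.8675 + 5 = 15.773
ΔM = M_A − M_B = 1.593 − (15.773) = -14.180; smaller M is more luminous → Star A.
L ratio = 10^(0.4 |ΔM|) = 10^5.672 = 469700

Star A is more luminous, by a factor of 470000.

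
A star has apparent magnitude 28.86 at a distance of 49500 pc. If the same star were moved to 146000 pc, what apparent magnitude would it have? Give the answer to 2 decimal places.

m ≈ 31.21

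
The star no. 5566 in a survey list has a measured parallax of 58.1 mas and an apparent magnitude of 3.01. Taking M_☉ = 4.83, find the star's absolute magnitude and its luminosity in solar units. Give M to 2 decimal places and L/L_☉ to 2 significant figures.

M ≈ 1.83; L/L_☉ ≈ 16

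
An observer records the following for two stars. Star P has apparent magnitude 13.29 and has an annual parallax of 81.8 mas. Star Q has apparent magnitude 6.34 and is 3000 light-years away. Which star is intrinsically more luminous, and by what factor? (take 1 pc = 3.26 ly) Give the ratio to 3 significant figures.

Star P: p = 81.8 mas = 0.0818″ → d = 1/p = 12.22 pc
Star P: M = m − 5 log₁₀ d + 5 = 13.29 − 5·1.0872 + 5 = 12.854
Star Q: d = 3000 ly / 3.26 = 920.2 pc
Star Q: M = m − 5 log₁₀ d + 5 = 6.34 − 5·2.9639 + 5 = -3.480
ΔM = M_P − M_Q = 12.854 − (-3.480) = 16.333; smaller M is more luminous → Star Q.
L ratio = 10^(0.4 |ΔM|) = 10^6.533 = 3.414×10^6

Star Q is more luminous, by a factor of 3.41×10^6.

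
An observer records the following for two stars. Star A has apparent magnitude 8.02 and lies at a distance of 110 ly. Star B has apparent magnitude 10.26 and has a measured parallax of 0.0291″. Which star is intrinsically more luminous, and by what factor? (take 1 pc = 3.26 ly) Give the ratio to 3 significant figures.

Star A: d = 110 ly / 3.26 = 33.74 pc
Star A: M = m − 5 log₁₀ d + 5 = 8.02 − 5·1.5282 + 5 = 5.379
Star B: d = 1/p = 1/0.0291″ = 34.36 pc
Star B: M = m − 5 log₁₀ d + 5 = 10.26 − 5·1.5361 + 5 = 7.579
ΔM = M_A − M_B = 5.379 − (7.579) = -2.200; smaller M is more luminous → Star A.
L ratio = 10^(0.4 |ΔM|) = 10^0.880 = 7.588

Star A is more luminous, by a factor of 7.59.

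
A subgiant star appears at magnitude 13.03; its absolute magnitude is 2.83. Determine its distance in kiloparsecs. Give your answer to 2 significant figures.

μ = m − M = 10.200
m − M = 5 log₁₀ d − 5
log₁₀ d = (m − M)/5 + 1 = 3.0400
d = 10^3.0400 = 1096 pc
= 1.096 kpc

d ≈ 1.1 kpc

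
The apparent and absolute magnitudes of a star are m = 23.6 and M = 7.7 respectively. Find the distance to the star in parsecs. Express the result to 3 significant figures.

d ≈ 15100 pc

Distance modulus: m − M = 23.6 − (7.7) = 15.900
m − M = 5 log₁₀ d − 5
log₁₀ d = (m − M)/5 + 1 = 4.1800
d = 10^4.1800 = 15140 pc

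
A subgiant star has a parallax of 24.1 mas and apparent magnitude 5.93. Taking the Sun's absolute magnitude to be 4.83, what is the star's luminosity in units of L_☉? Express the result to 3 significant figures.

L/L_☉ ≈ 6.25

d = 1/p = 1000/24.1 mas = 41.49 pc
M = m − 5 log₁₀ d + 5 = 5.93 − 5·1.6180 + 5 = 2.840
M − M_☉ = 2.840 − 4.83 = -1.990
L/L_☉ = 10^(−0.4 × -1.990) = 6.251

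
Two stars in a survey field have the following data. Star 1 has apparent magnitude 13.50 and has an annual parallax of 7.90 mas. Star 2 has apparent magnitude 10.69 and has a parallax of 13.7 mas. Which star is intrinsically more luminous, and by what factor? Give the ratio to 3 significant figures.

Star 2 is more luminous, by a factor of 4.42.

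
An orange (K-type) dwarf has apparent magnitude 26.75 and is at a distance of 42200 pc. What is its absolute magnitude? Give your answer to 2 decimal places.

M ≈ 8.62

5 log₁₀(d/10 pc) = 5 log₁₀(42200) − 5 = 18.127
M = m − 5 log₁₀(d/10) = 26.75 − 18.127 = 8.623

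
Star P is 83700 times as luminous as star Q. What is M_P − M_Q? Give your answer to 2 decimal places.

M_P − M_Q ≈ -12.31

Pogson: ΔM = −2.5 log₁₀(ratio) = −2.5 log₁₀(83700) = −2.5 × 4.9227 = -12.307
Star P is brighter, so it has the smaller magnitude: the difference is negative.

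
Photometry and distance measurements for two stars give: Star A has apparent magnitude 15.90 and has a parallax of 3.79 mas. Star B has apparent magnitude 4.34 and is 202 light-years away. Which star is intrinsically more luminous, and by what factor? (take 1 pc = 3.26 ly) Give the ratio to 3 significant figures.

Star A: p = 3.79 mas = 3.79×10^-3″ → d = 1/p = 263.9 pc
Star A: M = m − 5 log₁₀ d + 5 = 15.90 − 5·2.4214 + 5 = 8.793
Star B: d = 202 ly / 3.26 = 61.96 pc
Star B: M = m − 5 log₁₀ d + 5 = 4.34 − 5·1.7921 + 5 = 0.379
ΔM = M_A − M_B = 8.793 − (0.379) = 8.414; smaller M is more luminous → Star B.
L ratio = 10^(0.4 |ΔM|) = 10^3.366 = 2320

Star B is more luminous, by a factor of 2320.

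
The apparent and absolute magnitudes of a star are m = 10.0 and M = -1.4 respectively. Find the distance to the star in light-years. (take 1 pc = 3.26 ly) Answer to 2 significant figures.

Distance modulus: m − M = 10.0 − (-1.4) = 11.400
m − M = 5 log₁₀ d − 5
log₁₀ d = (m − M)/5 + 1 = 3.2800
d = 10^3.2800 = 1905 pc
= 6212 ly

d ≈ 6200 ly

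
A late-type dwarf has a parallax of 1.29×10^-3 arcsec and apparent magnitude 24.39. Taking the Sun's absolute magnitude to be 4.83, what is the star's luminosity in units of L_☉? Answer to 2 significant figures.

L/L_☉ ≈ 9.0×10^-5

d = 1/p = 1/1.29×10^-3″ = 775.2 pc
M = m − 5 log₁₀ d + 5 = 24.39 − 5·2.8894 + 5 = 14.943
M − M_☉ = 14.943 − 4.83 = 10.113
L/L_☉ = 10^(−0.4 × 10.113) = 9.012×10^-5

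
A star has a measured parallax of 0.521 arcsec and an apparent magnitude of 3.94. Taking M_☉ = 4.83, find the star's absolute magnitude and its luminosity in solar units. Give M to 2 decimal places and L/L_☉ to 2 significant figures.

M ≈ 7.52; L/L_☉ ≈ 0.084

d = 1/p = 1/0.521″ = 1.919 pc
M = m − 5 log₁₀ d + 5 = 3.94 − 5·0.2832 + 5 = 7.524
M − M_☉ = 7.524 − 4.83 = 2.694
L/L_☉ = 10^(−0.4 × 2.694) = 0.08362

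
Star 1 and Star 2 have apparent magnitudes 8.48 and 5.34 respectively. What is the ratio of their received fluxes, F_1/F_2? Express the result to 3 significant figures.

F_1/F_2 ≈ 0.0555

Magnitude difference = 3.14
Flux ratio = 10^(−0.4 Δm) = 10^(−0.4 × 3.14) = 10^-1.256 = 0.05546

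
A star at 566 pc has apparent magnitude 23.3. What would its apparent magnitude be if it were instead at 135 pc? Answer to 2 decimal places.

m ≈ 20.19

Flux ∝ 1/d², so Δm = 5 log₁₀(d₂/d₁) = 5 log₁₀(135/566) = -3.112
m₂ = m₁ + Δm = 23.3 + (-3.112) = 20.188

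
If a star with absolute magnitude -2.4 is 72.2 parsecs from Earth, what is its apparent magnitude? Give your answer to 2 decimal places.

m = M + 5 log₁₀ d − 5 = -2.4 + 5·1.8585 − 5 = 1.893

m ≈ 1.89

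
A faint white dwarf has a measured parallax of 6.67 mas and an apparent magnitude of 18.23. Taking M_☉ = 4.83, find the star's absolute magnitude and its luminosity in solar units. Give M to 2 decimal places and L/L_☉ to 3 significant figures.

M ≈ 12.35; L/L_☉ ≈ 9.81×10^-4

d = 1/p = 1000/6.67 mas = 149.9 pc
M = m − 5 log₁₀ d + 5 = 18.23 − 5·2.1759 + 5 = 12.351
M − M_☉ = 12.351 − 4.83 = 7.521
L/L_☉ = 10^(−0.4 × 7.521) = 9.812×10^-4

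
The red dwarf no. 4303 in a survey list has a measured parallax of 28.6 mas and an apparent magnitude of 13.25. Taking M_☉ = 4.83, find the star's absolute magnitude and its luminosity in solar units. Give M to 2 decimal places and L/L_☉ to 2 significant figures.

M ≈ 10.53; L/L_☉ ≈ 5.2×10^-3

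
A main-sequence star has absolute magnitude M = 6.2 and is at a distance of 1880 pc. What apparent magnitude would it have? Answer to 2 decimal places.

m = M + 5 log₁₀ d − 5 = 6.2 + 5·3.2742 − 5 = 17.571

m ≈ 17.57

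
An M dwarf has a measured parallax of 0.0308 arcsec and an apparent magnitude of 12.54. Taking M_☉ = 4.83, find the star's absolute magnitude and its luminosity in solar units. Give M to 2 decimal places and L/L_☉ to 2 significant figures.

M ≈ 9.98; L/L_☉ ≈ 8.7×10^-3

d = 1/p = 1/0.0308″ = 32.47 pc
M = m − 5 log₁₀ d + 5 = 12.54 − 5·1.5114 + 5 = 9.983
M − M_☉ = 9.983 − 4.83 = 5.153
L/L_☉ = 10^(−0.4 × 5.153) = 8.688×10^-3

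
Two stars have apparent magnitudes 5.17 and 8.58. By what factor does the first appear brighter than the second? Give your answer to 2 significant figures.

Δm = 5.17 − (8.58) = -3.41
Flux ratio = 10^(−0.4 Δm) = 10^(−0.4 × -3.41) = 10^1.364 = 23.12

23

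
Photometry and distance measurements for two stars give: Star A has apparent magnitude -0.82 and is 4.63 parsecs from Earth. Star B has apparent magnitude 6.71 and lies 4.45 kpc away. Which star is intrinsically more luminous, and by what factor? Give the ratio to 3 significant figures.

Star B is more luminous, by a factor of 899.

Star A: M = m − 5 log₁₀ d + 5 = -0.82 − 5·0.6656 + 5 = 0.852
Star B: d = 4.45 kpc = 4450 pc
Star B: M = m − 5 log₁₀ d + 5 = 6.71 − 5·3.6484 + 5 = -6.532
ΔM = M_A − M_B = 0.852 − (-6.532) = 7.384; smaller M is more luminous → Star B.
L ratio = 10^(0.4 |ΔM|) = 10^2.954 = 898.6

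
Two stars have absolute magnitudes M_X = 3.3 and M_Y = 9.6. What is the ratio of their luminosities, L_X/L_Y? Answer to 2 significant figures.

L_X/L_Y ≈ 330

ΔM = M_X − M_Y = -6.3
L_X/L_Y = 10^(−0.4 ΔM) = 10^2.520 = 331.1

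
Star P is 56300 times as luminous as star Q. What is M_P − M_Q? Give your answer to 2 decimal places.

M_P − M_Q ≈ -11.88

Pogson: ΔM = −2.5 log₁₀(ratio) = −2.5 log₁₀(56300) = −2.5 × 4.7505 = -11.876
Star P is brighter, so it has the smaller magnitude: the difference is negative.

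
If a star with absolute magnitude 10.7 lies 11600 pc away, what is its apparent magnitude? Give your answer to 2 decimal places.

m = M + 5 log₁₀ d − 5 = 10.7 + 5·4.0645 − 5 = 26.022

m ≈ 26.02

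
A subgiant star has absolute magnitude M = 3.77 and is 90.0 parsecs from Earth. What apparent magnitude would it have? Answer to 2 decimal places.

m = M + 5 log₁₀ d − 5 = 3.77 + 5·1.9542 − 5 = 8.541

m ≈ 8.54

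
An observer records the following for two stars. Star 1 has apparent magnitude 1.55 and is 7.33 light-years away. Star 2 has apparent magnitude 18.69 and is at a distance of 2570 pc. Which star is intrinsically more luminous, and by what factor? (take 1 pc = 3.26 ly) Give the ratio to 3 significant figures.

Star 1 is more luminous, by a factor of 5.49.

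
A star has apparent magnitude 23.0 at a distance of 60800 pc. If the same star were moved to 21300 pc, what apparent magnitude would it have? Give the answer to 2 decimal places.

Flux ∝ 1/d², so Δm = 5 log₁₀(d₂/d₁) = 5 log₁₀(21300/60800) = -2.278
m₂ = m₁ + Δm = 23.0 + (-2.278) = 20.722

m ≈ 20.72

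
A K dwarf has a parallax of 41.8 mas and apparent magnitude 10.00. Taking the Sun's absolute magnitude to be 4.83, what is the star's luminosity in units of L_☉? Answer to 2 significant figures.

L/L_☉ ≈ 0.049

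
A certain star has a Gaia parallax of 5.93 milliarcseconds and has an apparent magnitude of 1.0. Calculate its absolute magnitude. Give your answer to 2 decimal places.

M ≈ -5.13

p = 5.93 mas = 5.93×10^-3″ → d = 1/p = 168.6 pc
5 log₁₀(d/10 pc) = 5 log₁₀(168.6) − 5 = 6.135
M = m − 5 log₁₀(d/10) = 1.0 − 6.135 = -5.135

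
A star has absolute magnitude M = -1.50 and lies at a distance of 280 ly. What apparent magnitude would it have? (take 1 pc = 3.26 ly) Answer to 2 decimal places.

d = 280 ly / 3.26 = 85.89 pc
m = M + 5 log₁₀ d − 5 = -1.50 + 5·1.9339 − 5 = 3.170

m ≈ 3.17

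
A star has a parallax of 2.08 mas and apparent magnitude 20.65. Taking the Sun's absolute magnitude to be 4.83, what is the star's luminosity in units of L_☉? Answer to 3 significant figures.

L/L_☉ ≈ 1.09×10^-3

d = 1/p = 1000/2.08 mas = 480.8 pc
M = m − 5 log₁₀ d + 5 = 20.65 − 5·2.6819 + 5 = 12.240
M − M_☉ = 12.240 − 4.83 = 7.410
L/L_☉ = 10^(−0.4 × 7.410) = 1.086×10^-3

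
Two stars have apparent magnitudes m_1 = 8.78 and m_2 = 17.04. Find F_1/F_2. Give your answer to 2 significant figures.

Magnitude difference = -8.26
Flux ratio = 10^(−0.4 Δm) = 10^(−0.4 × -8.26) = 10^3.304 = 2014

F_1/F_2 ≈ 2000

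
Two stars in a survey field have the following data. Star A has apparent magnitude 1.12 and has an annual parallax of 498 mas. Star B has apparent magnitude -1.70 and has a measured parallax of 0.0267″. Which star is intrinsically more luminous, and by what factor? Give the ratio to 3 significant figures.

Star B is more luminous, by a factor of 4670.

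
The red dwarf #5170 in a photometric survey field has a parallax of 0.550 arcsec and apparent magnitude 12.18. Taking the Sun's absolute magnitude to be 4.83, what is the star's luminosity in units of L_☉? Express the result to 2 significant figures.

d = 1/p = 1/0.550″ = 1.818 pc
M = m − 5 log₁₀ d + 5 = 12.18 − 5·0.2596 + 5 = 15.882
M − M_☉ = 15.882 − 4.83 = 11.052
L/L_☉ = 10^(−0.4 × 11.052) = 3.796×10^-5

L/L_☉ ≈ 3.8×10^-5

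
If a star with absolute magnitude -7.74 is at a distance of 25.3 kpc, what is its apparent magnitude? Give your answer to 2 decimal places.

d = 25.3 kpc = 25300 pc
m = M + 5 log₁₀ d − 5 = -7.74 + 5·4.4031 − 5 = 9.276

m ≈ 9.28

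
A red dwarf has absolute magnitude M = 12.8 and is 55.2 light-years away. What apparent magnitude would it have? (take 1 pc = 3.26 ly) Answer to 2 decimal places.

m ≈ 13.94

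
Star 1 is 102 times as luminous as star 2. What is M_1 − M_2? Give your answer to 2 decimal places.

Pogson: ΔM = −2.5 log₁₀(ratio) = −2.5 log₁₀(102) = −2.5 × 2.0086 = -5.022
Star 1 is brighter, so it has the smaller magnitude: the difference is negative.

M_1 − M_2 ≈ -5.02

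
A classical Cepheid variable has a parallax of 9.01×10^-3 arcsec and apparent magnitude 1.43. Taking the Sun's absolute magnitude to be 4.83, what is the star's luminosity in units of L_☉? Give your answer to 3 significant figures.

d = 1/p = 1/9.01×10^-3″ = 111.0 pc
M = m − 5 log₁₀ d + 5 = 1.43 − 5·2.0453 + 5 = -3.796
M − M_☉ = -3.796 − 4.83 = -8.626
L/L_☉ = 10^(−0.4 × -8.626) = 2822

L/L_☉ ≈ 2820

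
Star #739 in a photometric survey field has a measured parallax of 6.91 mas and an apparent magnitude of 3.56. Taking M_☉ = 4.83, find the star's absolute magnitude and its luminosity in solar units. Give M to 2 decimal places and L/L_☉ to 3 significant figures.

d = 1/p = 1000/6.91 mas = 144.7 pc
M = m − 5 log₁₀ d + 5 = 3.56 − 5·2.1605 + 5 = -2.243
M − M_☉ = -2.243 − 4.83 = -7.073
L/L_☉ = 10^(−0.4 × -7.073) = 674.6

M ≈ -2.24; L/L_☉ ≈ 675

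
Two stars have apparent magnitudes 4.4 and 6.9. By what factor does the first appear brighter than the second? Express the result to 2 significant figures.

Δm = 4.4 − (6.9) = -2.5
Flux ratio = 10^(−0.4 Δm) = 10^(−0.4 × -2.5) = 10^1.000 = 10.00

10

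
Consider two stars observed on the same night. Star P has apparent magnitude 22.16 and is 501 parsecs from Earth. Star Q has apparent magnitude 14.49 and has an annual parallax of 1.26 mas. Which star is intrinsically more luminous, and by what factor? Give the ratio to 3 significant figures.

Star P: M = m − 5 log₁₀ d + 5 = 22.16 − 5·2.6998 + 5 = 13.661
Star Q: p = 1.26 mas = 1.26×10^-3″ → d = 1/p = 793.7 pc
Star Q: M = m − 5 log₁₀ d + 5 = 14.49 − 5·2.8996 + 5 = 4.992
ΔM = M_P − M_Q = 13.661 − (4.992) = 8.669; smaller M is more luminous → Star Q.
L ratio = 10^(0.4 |ΔM|) = 10^3.468 = 2935

Star Q is more luminous, by a factor of 2930.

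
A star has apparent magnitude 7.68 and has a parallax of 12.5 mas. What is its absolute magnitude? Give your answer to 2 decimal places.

p = 12.5 mas = 0.0125″ → d = 1/p = 80.00 pc
5 log₁₀(d/10 pc) = 5 log₁₀(80.00) − 5 = 4.515
M = m − 5 log₁₀(d/10) = 7.68 − 4.515 = 3.165

M ≈ 3.16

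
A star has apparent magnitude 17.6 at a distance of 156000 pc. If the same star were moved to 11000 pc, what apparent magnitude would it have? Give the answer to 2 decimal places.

m ≈ 11.84

Flux ∝ 1/d², so Δm = 5 log₁₀(d₂/d₁) = 5 log₁₀(11000/156000) = -5.759
m₂ = m₁ + Δm = 17.6 + (-5.759) = 11.841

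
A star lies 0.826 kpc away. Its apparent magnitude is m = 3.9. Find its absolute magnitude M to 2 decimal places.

M ≈ -5.68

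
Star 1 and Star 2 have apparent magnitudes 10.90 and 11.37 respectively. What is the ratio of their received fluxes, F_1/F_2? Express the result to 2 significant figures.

F_1/F_2 ≈ 1.5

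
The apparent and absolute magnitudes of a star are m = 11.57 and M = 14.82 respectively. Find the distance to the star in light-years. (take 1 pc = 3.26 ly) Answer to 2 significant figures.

μ = m − M = -3.250
m − M = 5 log₁₀ d − 5
log₁₀ d = (m − M)/5 + 1 = 0.3500
d = 10^0.3500 = 2.239 pc
= 7.298 ly

d ≈ 7.3 ly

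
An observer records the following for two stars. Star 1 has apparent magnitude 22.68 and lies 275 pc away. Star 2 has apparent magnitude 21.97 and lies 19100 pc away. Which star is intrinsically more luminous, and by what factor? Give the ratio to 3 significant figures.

Star 2 is more luminous, by a factor of 9280.

Star 1: M = m − 5 log₁₀ d + 5 = 22.68 − 5·2.4393 + 5 = 15.483
Star 2: M = m − 5 log₁₀ d + 5 = 21.97 − 5·4.2810 + 5 = 5.565
ΔM = M_1 − M_2 = 15.483 − (5.565) = 9.919; smaller M is more luminous → Star 2.
L ratio = 10^(0.4 |ΔM|) = 10^3.967 = 9277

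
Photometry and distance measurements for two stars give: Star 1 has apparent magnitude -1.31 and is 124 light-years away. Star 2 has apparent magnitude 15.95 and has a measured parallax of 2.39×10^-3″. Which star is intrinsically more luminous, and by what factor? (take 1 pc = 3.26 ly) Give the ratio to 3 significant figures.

Star 1 is more luminous, by a factor of 66300.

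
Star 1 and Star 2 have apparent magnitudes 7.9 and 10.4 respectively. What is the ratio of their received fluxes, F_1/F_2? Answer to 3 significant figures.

F_1/F_2 ≈ 10.0

Δm = 7.9 − (10.4) = -2.5
Flux ratio = 10^(−0.4 Δm) = 10^(−0.4 × -2.5) = 10^1.000 = 10.00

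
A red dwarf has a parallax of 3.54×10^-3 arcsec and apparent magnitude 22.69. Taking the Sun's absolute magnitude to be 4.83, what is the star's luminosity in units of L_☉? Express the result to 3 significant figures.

L/L_☉ ≈ 5.73×10^-5

d = 1/p = 1/3.54×10^-3″ = 282.5 pc
M = m − 5 log₁₀ d + 5 = 22.69 − 5·2.4510 + 5 = 15.435
M − M_☉ = 15.435 − 4.83 = 10.605
L/L_☉ = 10^(−0.4 × 10.605) = 5.728×10^-5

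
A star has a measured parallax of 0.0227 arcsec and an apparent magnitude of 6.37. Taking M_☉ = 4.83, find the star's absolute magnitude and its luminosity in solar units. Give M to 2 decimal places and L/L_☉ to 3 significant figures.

M ≈ 3.15; L/L_☉ ≈ 4.70

d = 1/p = 1/0.0227″ = 44.05 pc
M = m − 5 log₁₀ d + 5 = 6.37 − 5·1.6440 + 5 = 3.150
M − M_☉ = 3.150 − 4.83 = -1.680
L/L_☉ = 10^(−0.4 × -1.680) = 4.698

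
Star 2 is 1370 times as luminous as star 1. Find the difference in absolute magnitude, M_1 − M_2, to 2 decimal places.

M_1 − M_2 ≈ 7.84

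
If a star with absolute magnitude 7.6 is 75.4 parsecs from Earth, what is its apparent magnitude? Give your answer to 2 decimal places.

m ≈ 11.99

m = M + 5 log₁₀ d − 5 = 7.6 + 5·1.8774 − 5 = 11.987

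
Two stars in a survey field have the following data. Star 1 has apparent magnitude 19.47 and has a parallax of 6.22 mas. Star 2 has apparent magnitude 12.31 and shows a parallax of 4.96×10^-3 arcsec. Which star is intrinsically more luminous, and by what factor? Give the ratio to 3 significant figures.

Star 2 is more luminous, by a factor of 1150.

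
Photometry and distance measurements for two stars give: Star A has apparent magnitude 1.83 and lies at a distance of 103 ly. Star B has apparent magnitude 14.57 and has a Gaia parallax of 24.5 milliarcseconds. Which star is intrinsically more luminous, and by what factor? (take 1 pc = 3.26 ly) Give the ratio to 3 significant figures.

Star A: d = 103 ly / 3.26 = 31.60 pc
Star A: M = m − 5 log₁₀ d + 5 = 1.83 − 5·1.4996 + 5 = -0.668
Star B: p = 24.5 mas = 0.0245″ → d = 1/p = 40.82 pc
Star B: M = m − 5 log₁₀ d + 5 = 14.57 − 5·1.6108 + 5 = 11.516
ΔM = M_A − M_B = -0.668 − (11.516) = -12.184; smaller M is more luminous → Star A.
L ratio = 10^(0.4 |ΔM|) = 10^4.874 = 74740

Star A is more luminous, by a factor of 74700.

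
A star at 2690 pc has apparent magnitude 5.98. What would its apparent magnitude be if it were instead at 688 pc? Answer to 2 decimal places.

Flux ∝ 1/d², so Δm = 5 log₁₀(d₂/d₁) = 5 log₁₀(688/2690) = -2.961
m₂ = m₁ + Δm = 5.98 + (-2.961) = 3.019

m ≈ 3.02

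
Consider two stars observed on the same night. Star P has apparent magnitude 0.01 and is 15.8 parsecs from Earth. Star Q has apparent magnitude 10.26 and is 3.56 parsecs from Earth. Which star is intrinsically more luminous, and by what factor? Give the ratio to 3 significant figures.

Star P: M = m − 5 log₁₀ d + 5 = 0.01 − 5·1.1987 + 5 = -0.983
Star Q: M = m − 5 log₁₀ d + 5 = 10.26 − 5·0.5514 + 5 = 12.503
ΔM = M_P − M_Q = -0.983 − (12.503) = -13.486; smaller M is more luminous → Star P.
L ratio = 10^(0.4 |ΔM|) = 10^5.394 = 248000

Star P is more luminous, by a factor of 248000.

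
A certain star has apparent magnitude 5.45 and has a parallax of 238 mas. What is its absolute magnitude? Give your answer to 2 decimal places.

p = 238 mas = 0.238″ → d = 1/p = 4.202 pc
5 log₁₀(d/10 pc) = 5 log₁₀(4.202) − 5 = -1.883
M = m − 5 log₁₀(d/10) = 5.45 + 1.883 = 7.333

M ≈ 7.33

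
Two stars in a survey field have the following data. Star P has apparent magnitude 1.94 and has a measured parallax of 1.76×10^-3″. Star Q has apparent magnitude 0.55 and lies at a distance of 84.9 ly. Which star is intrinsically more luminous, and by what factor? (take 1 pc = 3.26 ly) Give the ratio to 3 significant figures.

Star P: d = 1/p = 1/1.76×10^-3″ = 568.2 pc
Star P: M = m − 5 log₁₀ d + 5 = 1.94 − 5·2.7545 + 5 = -6.832
Star Q: d = 84.9 ly / 3.26 = 26.04 pc
Star Q: M = m − 5 log₁₀ d + 5 = 0.55 − 5·1.4157 + 5 = -1.528
ΔM = M_P − M_Q = -6.832 − (-1.528) = -5.304; smaller M is more luminous → Star P.
L ratio = 10^(0.4 |ΔM|) = 10^2.122 = 132.3

Star P is more luminous, by a factor of 132.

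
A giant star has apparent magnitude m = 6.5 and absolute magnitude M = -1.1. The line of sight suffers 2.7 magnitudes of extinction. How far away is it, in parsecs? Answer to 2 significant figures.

m − M = 5 log₁₀(d/10 pc) + A  ⇒  6.5 − (-1.1) − 2.7 = 5 log₁₀(d/10)
4.900 = 5 log₁₀(d/10)
log₁₀ d = (m − M − A)/5 + 1 = 1.9800
d = 10^1.9800 = 95.50 pc

d ≈ 95 pc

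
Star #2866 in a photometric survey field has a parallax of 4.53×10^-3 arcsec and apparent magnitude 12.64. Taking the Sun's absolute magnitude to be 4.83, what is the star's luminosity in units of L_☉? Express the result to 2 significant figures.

L/L_☉ ≈ 0.37

d = 1/p = 1/4.53×10^-3″ = 220.8 pc
M = m − 5 log₁₀ d + 5 = 12.64 − 5·2.3439 + 5 = 5.920
M − M_☉ = 5.920 − 4.83 = 1.090
L/L_☉ = 10^(−0.4 × 1.090) = 0.3663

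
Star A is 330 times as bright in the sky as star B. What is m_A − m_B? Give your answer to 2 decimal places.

Pogson: Δm = −2.5 log₁₀(ratio) = −2.5 log₁₀(330) = −2.5 × 2.5185 = -6.296
Star A is brighter, so it has the smaller magnitude: the difference is negative.

m_A − m_B ≈ -6.30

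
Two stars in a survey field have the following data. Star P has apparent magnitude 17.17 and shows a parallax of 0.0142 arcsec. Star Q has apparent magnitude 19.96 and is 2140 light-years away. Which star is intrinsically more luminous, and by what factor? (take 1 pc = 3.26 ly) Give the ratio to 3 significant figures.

Star P: d = 1/p = 1/0.0142″ = 70.42 pc
Star P: M = m − 5 log₁₀ d + 5 = 17.17 − 5·1.8477 + 5 = 12.931
Star Q: d = 2140 ly / 3.26 = 656.4 pc
Star Q: M = m − 5 log₁₀ d + 5 = 19.96 − 5·2.8172 + 5 = 10.874
ΔM = M_P − M_Q = 12.931 − (10.874) = 2.057; smaller M is more luminous → Star Q.
L ratio = 10^(0.4 |ΔM|) = 10^0.823 = 6.652

Star Q is more luminous, by a factor of 6.65.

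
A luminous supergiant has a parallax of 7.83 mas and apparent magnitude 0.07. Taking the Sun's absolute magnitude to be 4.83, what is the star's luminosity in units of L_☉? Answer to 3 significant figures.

L/L_☉ ≈ 13100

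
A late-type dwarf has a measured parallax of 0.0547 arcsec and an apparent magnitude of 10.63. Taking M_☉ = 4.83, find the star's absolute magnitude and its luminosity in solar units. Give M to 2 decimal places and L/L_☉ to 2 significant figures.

M ≈ 9.32; L/L_☉ ≈ 0.016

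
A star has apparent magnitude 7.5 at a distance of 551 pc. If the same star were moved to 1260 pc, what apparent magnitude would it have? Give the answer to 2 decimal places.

m ≈ 9.30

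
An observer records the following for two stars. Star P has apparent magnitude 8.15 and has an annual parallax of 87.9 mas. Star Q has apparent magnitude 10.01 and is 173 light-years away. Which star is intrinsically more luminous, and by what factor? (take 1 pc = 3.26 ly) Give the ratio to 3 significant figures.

Star Q is more luminous, by a factor of 3.92.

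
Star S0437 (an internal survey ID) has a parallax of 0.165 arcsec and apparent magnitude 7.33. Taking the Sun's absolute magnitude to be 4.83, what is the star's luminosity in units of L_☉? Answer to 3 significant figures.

d = 1/p = 1/0.165″ = 6.061 pc
M = m − 5 log₁₀ d + 5 = 7.33 − 5·0.7825 + 5 = 8.417
M − M_☉ = 8.417 − 4.83 = 3.587
L/L_☉ = 10^(−0.4 × 3.587) = 0.03673

L/L_☉ ≈ 0.0367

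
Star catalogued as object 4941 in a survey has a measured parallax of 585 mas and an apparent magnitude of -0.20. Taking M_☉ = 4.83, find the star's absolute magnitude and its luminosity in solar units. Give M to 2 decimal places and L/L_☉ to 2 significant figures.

d = 1/p = 1000/585 mas = 1.709 pc
M = m − 5 log₁₀ d + 5 = -0.20 − 5·0.2328 + 5 = 3.636
M − M_☉ = 3.636 − 4.83 = -1.194
L/L_☉ = 10^(−0.4 × -1.194) = 3.004

M ≈ 3.64; L/L_☉ ≈ 3.0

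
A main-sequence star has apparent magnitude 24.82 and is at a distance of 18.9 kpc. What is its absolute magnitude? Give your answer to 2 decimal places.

d = 18.9 kpc = 18900 pc
5 log₁₀(d/10 pc) = 5 log₁₀(18900) − 5 = 16.382
M = m − 5 log₁₀(d/10) = 24.82 − 16.382 = 8.438

M ≈ 8.44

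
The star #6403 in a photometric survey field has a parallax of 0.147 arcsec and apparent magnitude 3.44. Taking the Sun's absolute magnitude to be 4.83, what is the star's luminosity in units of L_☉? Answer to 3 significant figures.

L/L_☉ ≈ 1.66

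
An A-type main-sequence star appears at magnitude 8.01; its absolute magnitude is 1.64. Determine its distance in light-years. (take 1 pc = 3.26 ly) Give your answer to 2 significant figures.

d ≈ 610 ly

Distance modulus: m − M = 8.01 − (1.64) = 6.370
m − M = 5 log₁₀ d − 5
log₁₀ d = (m − M)/5 + 1 = 2.2740
d = 10^2.2740 = 187.9 pc
= 612.7 ly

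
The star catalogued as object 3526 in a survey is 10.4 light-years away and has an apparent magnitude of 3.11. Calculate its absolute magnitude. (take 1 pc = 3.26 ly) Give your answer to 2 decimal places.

M ≈ 5.59

d = 10.4 ly / 3.26 = 3.190 pc
5 log₁₀(d/10 pc) = 5 log₁₀(3.190) − 5 = -2.481
M = m − 5 log₁₀(d/10) = 3.11 + 2.481 = 5.591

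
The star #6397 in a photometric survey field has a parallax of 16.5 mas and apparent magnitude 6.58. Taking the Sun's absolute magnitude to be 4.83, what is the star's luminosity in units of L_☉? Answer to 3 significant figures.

L/L_☉ ≈ 7.33

d = 1/p = 1000/16.5 mas = 60.61 pc
M = m − 5 log₁₀ d + 5 = 6.58 − 5·1.7825 + 5 = 2.667
M − M_☉ = 2.667 − 4.83 = -2.163
L/L_☉ = 10^(−0.4 × -2.163) = 7.329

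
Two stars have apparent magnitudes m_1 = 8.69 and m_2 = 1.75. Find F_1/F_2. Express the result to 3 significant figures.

F_1/F_2 ≈ 1.67×10^-3

Δm = 8.69 − (1.75) = 6.94
Flux ratio = 10^(−0.4 Δm) = 10^(−0.4 × 6.94) = 10^-2.776 = 1.675×10^-3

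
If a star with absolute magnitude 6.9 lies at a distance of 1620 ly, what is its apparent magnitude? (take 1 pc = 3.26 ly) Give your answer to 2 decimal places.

d = 1620 ly / 3.26 = 496.9 pc
m = M + 5 log₁₀ d − 5 = 6.9 + 5·2.6963 − 5 = 15.381

m ≈ 15.38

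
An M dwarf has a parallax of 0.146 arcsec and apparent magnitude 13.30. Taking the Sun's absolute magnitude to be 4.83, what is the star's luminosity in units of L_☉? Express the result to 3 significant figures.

L/L_☉ ≈ 1.92×10^-4

d = 1/p = 1/0.146″ = 6.849 pc
M = m − 5 log₁₀ d + 5 = 13.30 − 5·0.8356 + 5 = 14.122
M − M_☉ = 14.122 − 4.83 = 9.292
L/L_☉ = 10^(−0.4 × 9.292) = 1.920×10^-4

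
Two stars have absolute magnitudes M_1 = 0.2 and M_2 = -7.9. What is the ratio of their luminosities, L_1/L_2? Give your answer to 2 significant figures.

L_1/L_2 ≈ 5.8×10^-4

ΔM = M_1 − M_2 = 8.1
L_1/L_2 = 10^(−0.4 ΔM) = 10^-3.240 = 5.754×10^-4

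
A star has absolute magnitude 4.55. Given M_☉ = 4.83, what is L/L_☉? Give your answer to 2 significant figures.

L/L_☉ ≈ 1.3

M − M_☉ = 4.55 − 4.83 = -0.280
L/L_☉ = 10^(−0.4 (M − M_☉)) = 10^0.112 = 1.294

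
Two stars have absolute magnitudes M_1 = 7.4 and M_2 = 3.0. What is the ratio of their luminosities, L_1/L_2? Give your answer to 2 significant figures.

ΔM = M_1 − M_2 = 4.4
L_1/L_2 = 10^(−0.4 ΔM) = 10^-1.760 = 0.01738

L_1/L_2 ≈ 0.017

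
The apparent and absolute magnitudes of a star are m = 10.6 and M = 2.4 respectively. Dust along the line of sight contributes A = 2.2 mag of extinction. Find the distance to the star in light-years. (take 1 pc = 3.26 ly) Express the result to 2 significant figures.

d ≈ 520 ly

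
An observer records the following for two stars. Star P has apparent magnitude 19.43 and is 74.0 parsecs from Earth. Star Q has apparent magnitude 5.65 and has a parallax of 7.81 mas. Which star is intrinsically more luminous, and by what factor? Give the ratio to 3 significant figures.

Star Q is more luminous, by a factor of 973000.

Star P: M = m − 5 log₁₀ d + 5 = 19.43 − 5·1.8692 + 5 = 15.084
Star Q: p = 7.81 mas = 7.81×10^-3″ → d = 1/p = 128.0 pc
Star Q: M = m − 5 log₁₀ d + 5 = 5.65 − 5·2.1073 + 5 = 0.113
ΔM = M_P − M_Q = 15.084 − (0.113) = 14.971; smaller M is more luminous → Star Q.
L ratio = 10^(0.4 |ΔM|) = 10^5.988 = 973300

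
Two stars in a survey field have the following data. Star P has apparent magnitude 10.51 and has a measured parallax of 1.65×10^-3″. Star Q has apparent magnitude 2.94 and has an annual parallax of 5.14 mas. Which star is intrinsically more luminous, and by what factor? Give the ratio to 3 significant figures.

Star P: d = 1/p = 1/1.65×10^-3″ = 606.1 pc
Star P: M = m − 5 log₁₀ d + 5 = 10.51 − 5·2.7825 + 5 = 1.597
Star Q: p = 5.14 mas = 5.14×10^-3″ → d = 1/p = 194.6 pc
Star Q: M = m − 5 log₁₀ d + 5 = 2.94 − 5·2.2890 + 5 = -3.505
ΔM = M_P − M_Q = 1.597 − (-3.505) = 5.103; smaller M is more luminous → Star Q.
L ratio = 10^(0.4 |ΔM|) = 10^2.041 = 109.9

Star Q is more luminous, by a factor of 110.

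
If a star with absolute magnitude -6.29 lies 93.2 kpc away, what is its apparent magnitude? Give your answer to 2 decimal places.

m ≈ 13.56

d = 93.2 kpc = 93200 pc
m = M + 5 log₁₀ d − 5 = -6.29 + 5·4.9694 − 5 = 13.557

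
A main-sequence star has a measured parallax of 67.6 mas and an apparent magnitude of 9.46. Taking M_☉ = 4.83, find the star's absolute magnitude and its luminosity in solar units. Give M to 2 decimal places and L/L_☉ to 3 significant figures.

M ≈ 8.61; L/L_☉ ≈ 0.0308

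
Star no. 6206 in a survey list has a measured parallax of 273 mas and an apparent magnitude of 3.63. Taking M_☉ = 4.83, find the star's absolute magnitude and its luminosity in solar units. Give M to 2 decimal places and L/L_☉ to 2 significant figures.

d = 1/p = 1000/273 mas = 3.663 pc
M = m − 5 log₁₀ d + 5 = 3.63 − 5·0.5638 + 5 = 5.811
M − M_☉ = 5.811 − 4.83 = 0.981
L/L_☉ = 10^(−0.4 × 0.981) = 0.4052

M ≈ 5.81; L/L_☉ ≈ 0.41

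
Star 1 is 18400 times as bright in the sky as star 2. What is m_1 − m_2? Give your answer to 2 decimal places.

m_1 − m_2 ≈ -10.66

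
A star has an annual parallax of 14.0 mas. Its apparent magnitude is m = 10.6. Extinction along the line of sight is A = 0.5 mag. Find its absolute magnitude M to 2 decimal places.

M ≈ 5.83

p = 14.0 mas = 0.0140″ → d = 1/p = 71.43 pc
5 log₁₀(d/10 pc) = 5 log₁₀(71.43) − 5 = 4.269
M = m − 5 log₁₀(d/10) − A = 10.6 − 4.269 − 0.5 = 5.831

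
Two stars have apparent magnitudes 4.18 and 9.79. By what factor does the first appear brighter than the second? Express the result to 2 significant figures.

180

Δm = 4.18 − (9.79) = -5.61
Flux ratio = 10^(−0.4 Δm) = 10^(−0.4 × -5.61) = 10^2.244 = 175.4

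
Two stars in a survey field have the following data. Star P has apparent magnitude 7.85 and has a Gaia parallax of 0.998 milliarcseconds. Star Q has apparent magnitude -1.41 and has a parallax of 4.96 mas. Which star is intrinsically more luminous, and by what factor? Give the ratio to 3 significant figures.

Star P: p = 0.998 mas = 9.98×10^-4″ → d = 1/p = 1002 pc
Star P: M = m − 5 log₁₀ d + 5 = 7.85 − 5·3.0009 + 5 = -2.154
Star Q: p = 4.96 mas = 4.96×10^-3″ → d = 1/p = 201.6 pc
Star Q: M = m − 5 log₁₀ d + 5 = -1.41 − 5·2.3045 + 5 = -7.933
ΔM = M_P − M_Q = -2.154 − (-7.933) = 5.778; smaller M is more luminous → Star Q.
L ratio = 10^(0.4 |ΔM|) = 10^2.311 = 204.8

Star Q is more luminous, by a factor of 205.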